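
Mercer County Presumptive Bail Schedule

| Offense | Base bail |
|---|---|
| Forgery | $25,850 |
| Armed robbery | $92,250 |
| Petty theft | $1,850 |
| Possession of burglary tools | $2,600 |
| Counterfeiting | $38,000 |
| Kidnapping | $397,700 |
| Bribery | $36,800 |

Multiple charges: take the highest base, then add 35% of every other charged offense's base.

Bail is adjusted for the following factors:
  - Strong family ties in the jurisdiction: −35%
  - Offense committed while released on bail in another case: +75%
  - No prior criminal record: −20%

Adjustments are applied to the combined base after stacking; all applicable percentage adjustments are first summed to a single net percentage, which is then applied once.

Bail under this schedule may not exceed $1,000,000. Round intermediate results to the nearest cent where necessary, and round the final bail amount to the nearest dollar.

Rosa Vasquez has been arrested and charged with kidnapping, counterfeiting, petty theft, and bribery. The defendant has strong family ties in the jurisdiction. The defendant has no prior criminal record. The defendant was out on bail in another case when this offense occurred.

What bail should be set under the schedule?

$509,433

Base amounts from the schedule: kidnapping $397,700; counterfeiting $38,000; petty theft $1,850; bribery $36,800.
Stacking rule: highest base plus 35% of each additional charge. Highest is kidnapping at $397,700. Additional: $38,000 × 35% = $13,300; $1,850 × 35% = $647.50; $36,800 × 35% = $12,880. Combined base = $397,700 + $26,827.50 = $424,527.50.
Net percentage adjustment: −35% +75% −20% = +20%. $424,527.50 × 1.2 = $509,433.
$509,433 is within the $1,000,000 maximum.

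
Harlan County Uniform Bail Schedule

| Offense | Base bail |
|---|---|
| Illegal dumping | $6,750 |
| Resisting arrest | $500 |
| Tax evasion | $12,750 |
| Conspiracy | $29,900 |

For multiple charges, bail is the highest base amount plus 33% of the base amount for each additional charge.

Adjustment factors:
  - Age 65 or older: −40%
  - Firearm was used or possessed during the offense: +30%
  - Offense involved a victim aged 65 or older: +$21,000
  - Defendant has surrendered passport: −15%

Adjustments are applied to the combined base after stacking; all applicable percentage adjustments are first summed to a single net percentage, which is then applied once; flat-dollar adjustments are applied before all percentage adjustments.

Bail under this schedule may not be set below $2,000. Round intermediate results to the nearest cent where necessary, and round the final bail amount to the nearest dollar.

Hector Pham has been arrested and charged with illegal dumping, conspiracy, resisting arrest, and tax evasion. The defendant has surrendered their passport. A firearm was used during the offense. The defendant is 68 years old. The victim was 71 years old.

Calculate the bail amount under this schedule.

Base amounts from the schedule: illegal dumping $6,750; conspiracy $29,900; resisting arrest $500; tax evasion $12,750.
Stacking rule: highest base plus 33% of each additional charge. Highest is conspiracy at $29,900. Additional: $6,750 × 33% = $2,227.50; $500 × 33% = $165; $12,750 × 33% = $4,207.50. Combined base = $29,900 + $6,600 = $36,500.
Offense involved a victim aged 65 or older (+$21,000 flat): $36,500 + $21,000 = $57,500.
Net percentage adjustment: −40% +30% −15% = −25%. $57,500 × 0.75 = $43,125.
$43,125 is at or above the $2,000 minimum.

$43,125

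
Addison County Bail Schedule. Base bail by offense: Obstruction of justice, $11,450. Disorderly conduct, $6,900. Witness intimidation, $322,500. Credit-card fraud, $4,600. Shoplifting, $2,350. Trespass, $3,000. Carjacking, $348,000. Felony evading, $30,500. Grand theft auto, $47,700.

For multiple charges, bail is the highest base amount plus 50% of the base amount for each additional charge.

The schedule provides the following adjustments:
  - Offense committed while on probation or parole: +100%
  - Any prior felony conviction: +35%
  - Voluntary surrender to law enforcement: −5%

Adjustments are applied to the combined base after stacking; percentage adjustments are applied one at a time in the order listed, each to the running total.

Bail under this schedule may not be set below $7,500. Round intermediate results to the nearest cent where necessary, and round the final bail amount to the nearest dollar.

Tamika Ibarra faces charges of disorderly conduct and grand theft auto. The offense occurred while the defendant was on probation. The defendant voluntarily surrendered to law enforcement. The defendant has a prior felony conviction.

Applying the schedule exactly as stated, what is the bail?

$131,200

Base amounts from the schedule: disorderly conduct $6,900; grand theft auto $47,700.
Stacking rule: highest base plus 50% of each additional charge. Highest is grand theft auto at $47,700. Additional: $6,900 × 50% = $3,450. Combined base = $47,700 + $3,450 = $51,150.
Offense committed while on probation or parole (+100%): $51,150 × 2 = $102,300.
Any prior felony conviction (+35%): $102,300 × 1.35 = $138,105.
Voluntary surrender to law enforcement (−5%): $138,105 × 0.95 = $131,199.75.
$131,199.75 is at or above the $7,500 minimum.
Rounded to the nearest dollar: $131,200.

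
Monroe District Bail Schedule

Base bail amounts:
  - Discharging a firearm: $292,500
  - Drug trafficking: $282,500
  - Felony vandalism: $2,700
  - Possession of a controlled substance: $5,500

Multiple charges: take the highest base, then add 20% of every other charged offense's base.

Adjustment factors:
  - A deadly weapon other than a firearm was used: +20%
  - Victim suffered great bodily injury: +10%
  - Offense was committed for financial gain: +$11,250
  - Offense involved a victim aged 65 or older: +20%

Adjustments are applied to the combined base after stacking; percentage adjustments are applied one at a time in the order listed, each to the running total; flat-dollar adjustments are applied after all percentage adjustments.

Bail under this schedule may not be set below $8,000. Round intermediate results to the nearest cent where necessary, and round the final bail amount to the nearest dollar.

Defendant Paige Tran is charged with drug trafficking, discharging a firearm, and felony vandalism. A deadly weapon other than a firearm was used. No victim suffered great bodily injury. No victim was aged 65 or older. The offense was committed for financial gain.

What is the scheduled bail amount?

$430,698

Base amounts from the schedule: drug trafficking $282,500; discharging a firearm $292,500; felony vandalism $2,700.
Stacking rule: highest base plus 20% of each additional charge. Highest is discharging a firearm at $292,500. Additional: $282,500 × 20% = $56,500; $2,700 × 20% = $540. Combined base = $292,500 + $57,040 = $349,540.
A deadly weapon other than a firearm was used (+20%): $349,540 × 1.2 = $419,448.
Offense was committed for financial gain (+$11,250 flat): $419,448 + $11,250 = $430,698.
$430,698 is at or above the $8,000 minimum.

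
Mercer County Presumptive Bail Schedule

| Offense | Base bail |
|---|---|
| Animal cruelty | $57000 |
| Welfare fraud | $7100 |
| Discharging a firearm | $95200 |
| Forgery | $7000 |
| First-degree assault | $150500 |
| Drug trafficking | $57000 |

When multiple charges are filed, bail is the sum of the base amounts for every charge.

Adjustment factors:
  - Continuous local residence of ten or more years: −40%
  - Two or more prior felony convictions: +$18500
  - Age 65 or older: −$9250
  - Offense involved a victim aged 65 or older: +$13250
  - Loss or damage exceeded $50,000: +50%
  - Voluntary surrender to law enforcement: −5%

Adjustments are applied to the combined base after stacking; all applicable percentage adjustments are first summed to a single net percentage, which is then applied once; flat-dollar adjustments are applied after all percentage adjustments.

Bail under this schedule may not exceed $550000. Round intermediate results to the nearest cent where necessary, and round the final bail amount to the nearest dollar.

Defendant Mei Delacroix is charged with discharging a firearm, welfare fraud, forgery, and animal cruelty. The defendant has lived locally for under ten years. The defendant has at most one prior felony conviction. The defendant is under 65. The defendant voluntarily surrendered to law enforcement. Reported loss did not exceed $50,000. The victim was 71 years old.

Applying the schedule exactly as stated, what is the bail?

Base amounts from the schedule: discharging a firearm $95200; welfare fraud $7100; forgery $7000; animal cruelty $57000.
Stacking rule: sum of all bases. $95200 + $7100 + $7000 + $57000 = $166300.
Voluntary surrender to law enforcement (−5%): $166300 × 0.95 = $157985.
Offense involved a victim aged 65 or older (+$13250 flat): $157985 + $13250 = $171235.
$171235 is within the $550000 maximum.

$171235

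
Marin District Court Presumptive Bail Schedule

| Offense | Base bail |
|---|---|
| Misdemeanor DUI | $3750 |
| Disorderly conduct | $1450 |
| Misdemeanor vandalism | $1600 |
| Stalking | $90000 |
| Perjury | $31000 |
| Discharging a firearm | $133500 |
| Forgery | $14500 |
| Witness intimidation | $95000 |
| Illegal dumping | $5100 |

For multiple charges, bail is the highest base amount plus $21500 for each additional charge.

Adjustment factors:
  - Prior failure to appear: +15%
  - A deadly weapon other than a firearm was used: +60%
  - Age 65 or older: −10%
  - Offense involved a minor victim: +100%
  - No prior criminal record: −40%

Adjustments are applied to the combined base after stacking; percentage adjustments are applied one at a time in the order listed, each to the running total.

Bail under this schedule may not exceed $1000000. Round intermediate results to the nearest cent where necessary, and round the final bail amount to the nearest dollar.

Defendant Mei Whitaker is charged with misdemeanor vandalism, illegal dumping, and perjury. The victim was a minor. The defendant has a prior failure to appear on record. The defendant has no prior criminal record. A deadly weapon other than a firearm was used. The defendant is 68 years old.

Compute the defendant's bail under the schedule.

Base amounts from the schedule: misdemeanor vandalism $1600; illegal dumping $5100; perjury $31000.
Stacking rule: highest base plus $21500 per additional charge. Highest is perjury at $31000; 2 additional charges → +$43000. Combined base = $74000.
Prior failure to appear (+15%): $74000 × 1.15 = $85100.
A deadly weapon other than a firearm was used (+60%): $85100 × 1.6 = $136160.
Age 65 or older (−10%): $136160 × 0.9 = $122544.
Offense involved a minor victim (+100%): $122544 × 2 = $245088.
No prior criminal record (−40%): $245088 × 0.6 = $147052.80.
$147052.80 is within the $1000000 maximum.
Rounded to the nearest dollar: $147053.

$147053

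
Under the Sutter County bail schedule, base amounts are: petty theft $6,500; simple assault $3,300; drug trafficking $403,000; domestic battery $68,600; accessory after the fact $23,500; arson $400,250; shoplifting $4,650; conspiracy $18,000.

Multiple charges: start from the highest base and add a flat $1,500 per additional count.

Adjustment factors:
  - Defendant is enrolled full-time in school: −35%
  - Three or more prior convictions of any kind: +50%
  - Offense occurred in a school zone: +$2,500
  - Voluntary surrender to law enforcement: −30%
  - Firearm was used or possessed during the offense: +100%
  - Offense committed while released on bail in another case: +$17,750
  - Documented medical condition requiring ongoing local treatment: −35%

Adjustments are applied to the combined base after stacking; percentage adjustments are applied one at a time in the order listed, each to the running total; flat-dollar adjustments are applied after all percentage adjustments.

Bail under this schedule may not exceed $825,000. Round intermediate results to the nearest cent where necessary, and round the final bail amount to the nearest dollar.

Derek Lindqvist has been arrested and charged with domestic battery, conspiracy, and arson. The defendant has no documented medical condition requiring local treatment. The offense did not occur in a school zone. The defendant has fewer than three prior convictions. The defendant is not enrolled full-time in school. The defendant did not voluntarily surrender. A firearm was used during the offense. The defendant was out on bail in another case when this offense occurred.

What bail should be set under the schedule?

Base amounts from the schedule: domestic battery $68,600; conspiracy $18,000; arson $400,250.
Stacking rule: highest base plus $1,500 per additional charge. Highest is arson at $400,250; 2 additional charges → +$3,000. Combined base = $403,250.
Firearm was used or possessed during the offense (+100%): $403,250 × 2 = $806,500.
Offense committed while released on bail in another case (+$17,750 flat): $806,500 + $17,750 = $824,250.
$824,250 is within the $825,000 maximum.

$824,250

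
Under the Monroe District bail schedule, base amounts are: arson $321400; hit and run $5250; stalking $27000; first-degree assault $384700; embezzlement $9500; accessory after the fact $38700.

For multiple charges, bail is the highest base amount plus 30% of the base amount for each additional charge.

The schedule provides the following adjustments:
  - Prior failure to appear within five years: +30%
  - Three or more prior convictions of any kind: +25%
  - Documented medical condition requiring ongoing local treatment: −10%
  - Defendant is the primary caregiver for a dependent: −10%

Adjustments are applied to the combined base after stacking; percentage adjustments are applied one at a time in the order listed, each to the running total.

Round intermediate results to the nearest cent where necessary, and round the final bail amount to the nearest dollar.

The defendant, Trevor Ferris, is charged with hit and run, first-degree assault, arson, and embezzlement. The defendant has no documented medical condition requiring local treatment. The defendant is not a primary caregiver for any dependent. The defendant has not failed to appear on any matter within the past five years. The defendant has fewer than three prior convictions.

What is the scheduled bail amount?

$485545

Base amounts from the schedule: hit and run $5250; first-degree assault $384700; arson $321400; embezzlement $9500.
Stacking rule: highest base plus 30% of each additional charge. Highest is first-degree assault at $384700. Additional: $5250 × 30% = $1575; $321400 × 30% = $96420; $9500 × 30% = $2850. Combined base = $384700 + $100845 = $485545.
No adjustment factors apply to this defendant.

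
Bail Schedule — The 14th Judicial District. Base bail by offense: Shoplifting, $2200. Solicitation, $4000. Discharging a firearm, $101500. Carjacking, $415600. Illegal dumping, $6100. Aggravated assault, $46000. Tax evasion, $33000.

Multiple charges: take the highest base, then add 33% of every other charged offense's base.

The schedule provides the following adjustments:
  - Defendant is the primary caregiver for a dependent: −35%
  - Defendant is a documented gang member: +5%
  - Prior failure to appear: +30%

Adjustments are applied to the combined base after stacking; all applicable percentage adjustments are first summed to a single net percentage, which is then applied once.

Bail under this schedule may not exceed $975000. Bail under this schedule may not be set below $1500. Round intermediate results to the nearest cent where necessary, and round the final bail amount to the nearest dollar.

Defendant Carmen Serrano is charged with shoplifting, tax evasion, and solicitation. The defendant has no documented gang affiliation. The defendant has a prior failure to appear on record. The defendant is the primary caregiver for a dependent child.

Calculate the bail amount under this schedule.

$33294

Base amounts from the schedule: shoplifting $2200; tax evasion $33000; solicitation $4000.
Stacking rule: highest base plus 33% of each additional charge. Highest is tax evasion at $33000. Additional: $2200 × 33% = $726; $4000 × 33% = $1320. Combined base = $33000 + $2046 = $35046.
Net percentage adjustment: −35% +30% = −5%. $35046 × 0.95 = $33293.70.
$33293.70 is within the $975000 maximum.
$33293.70 is at or above the $1500 minimum.
Rounded to the nearest dollar: $33294.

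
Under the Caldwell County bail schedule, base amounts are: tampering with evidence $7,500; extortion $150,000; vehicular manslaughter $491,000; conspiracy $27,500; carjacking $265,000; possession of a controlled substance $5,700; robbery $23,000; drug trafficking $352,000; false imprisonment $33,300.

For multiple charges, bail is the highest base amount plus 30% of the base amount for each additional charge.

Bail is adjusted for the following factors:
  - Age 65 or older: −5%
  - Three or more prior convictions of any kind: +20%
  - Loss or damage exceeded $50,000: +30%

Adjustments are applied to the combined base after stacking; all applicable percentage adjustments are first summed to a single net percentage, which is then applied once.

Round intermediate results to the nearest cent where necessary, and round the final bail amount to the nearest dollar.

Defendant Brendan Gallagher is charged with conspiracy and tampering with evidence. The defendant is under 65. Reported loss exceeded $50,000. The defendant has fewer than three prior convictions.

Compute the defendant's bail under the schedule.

$38,675

Base amounts from the schedule: conspiracy $27,500; tampering with evidence $7,500.
Stacking rule: highest base plus 30% of each additional charge. Highest is conspiracy at $27,500. Additional: $7,500 × 30% = $2,250. Combined base = $27,500 + $2,250 = $29,750.
Loss or damage exceeded $50,000 (+30%): $29,750 × 1.3 = $38,675.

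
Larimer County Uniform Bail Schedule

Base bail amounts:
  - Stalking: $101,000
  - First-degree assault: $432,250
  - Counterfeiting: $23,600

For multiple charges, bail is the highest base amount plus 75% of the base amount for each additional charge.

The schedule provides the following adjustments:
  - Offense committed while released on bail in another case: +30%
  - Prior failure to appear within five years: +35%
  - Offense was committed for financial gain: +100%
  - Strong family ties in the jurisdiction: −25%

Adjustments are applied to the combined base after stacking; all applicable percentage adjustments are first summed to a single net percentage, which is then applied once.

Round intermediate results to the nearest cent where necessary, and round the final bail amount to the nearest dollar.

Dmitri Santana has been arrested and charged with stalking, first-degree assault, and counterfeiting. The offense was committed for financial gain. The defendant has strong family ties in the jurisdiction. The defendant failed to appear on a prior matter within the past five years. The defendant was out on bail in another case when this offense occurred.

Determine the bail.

Base amounts from the schedule: stalking $101,000; first-degree assault $432,250; counterfeiting $23,600.
Stacking rule: highest base plus 75% of each additional charge. Highest is first-degree assault at $432,250. Additional: $101,000 × 75% = $75,750; $23,600 × 75% = $17,700. Combined base = $432,250 + $93,450 = $525,700.
Net percentage adjustment: +30% +35% +100% −25% = +140%. $525,700 × 2.4 = $1,261,680.

$1,261,680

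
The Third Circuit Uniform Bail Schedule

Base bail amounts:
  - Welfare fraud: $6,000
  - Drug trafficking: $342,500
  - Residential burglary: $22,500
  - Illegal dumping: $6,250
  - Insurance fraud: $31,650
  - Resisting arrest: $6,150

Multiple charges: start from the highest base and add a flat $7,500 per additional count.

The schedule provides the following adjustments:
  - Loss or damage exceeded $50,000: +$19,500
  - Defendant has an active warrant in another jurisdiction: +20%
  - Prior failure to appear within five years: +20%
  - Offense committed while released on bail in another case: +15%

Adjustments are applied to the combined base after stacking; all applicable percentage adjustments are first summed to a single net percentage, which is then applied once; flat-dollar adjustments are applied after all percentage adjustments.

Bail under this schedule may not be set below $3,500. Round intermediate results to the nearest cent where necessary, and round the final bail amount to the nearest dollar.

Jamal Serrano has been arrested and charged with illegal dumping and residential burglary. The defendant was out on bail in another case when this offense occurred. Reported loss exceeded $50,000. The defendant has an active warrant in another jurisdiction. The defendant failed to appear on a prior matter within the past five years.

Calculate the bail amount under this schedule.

Base amounts from the schedule: illegal dumping $6,250; residential burglary $22,500.
Stacking rule: highest base plus $7,500 per additional charge. Highest is residential burglary at $22,500; 1 additional charge → +$7,500. Combined base = $30,000.
Net percentage adjustment: +20% +20% +15% = +55%. $30,000 × 1.55 = $46,500.
Loss or damage exceeded $50,000 (+$19,500 flat): $46,500 + $19,500 = $66,000.
$66,000 is at or above the $3,500 minimum.

$66,000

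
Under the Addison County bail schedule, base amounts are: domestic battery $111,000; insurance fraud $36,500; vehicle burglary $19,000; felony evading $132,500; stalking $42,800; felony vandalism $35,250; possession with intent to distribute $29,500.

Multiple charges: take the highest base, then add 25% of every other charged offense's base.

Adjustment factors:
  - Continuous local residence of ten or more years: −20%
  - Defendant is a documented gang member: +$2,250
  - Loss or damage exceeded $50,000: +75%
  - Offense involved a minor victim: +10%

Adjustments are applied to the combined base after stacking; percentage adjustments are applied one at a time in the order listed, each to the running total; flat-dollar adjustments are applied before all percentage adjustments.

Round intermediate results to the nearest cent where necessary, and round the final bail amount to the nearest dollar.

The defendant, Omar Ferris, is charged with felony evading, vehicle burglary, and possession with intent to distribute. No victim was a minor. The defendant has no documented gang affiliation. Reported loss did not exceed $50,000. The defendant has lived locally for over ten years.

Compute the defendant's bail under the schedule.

Base amounts from the schedule: felony evading $132,500; vehicle burglary $19,000; possession with intent to distribute $29,500.
Stacking rule: highest base plus 25% of each additional charge. Highest is felony evading at $132,500. Additional: $19,000 × 25% = $4,750; $29,500 × 25% = $7,375. Combined base = $132,500 + $12,125 = $144,625.
Continuous local residence of ten or more years (−20%): $144,625 × 0.8 = $115,700.

$115,700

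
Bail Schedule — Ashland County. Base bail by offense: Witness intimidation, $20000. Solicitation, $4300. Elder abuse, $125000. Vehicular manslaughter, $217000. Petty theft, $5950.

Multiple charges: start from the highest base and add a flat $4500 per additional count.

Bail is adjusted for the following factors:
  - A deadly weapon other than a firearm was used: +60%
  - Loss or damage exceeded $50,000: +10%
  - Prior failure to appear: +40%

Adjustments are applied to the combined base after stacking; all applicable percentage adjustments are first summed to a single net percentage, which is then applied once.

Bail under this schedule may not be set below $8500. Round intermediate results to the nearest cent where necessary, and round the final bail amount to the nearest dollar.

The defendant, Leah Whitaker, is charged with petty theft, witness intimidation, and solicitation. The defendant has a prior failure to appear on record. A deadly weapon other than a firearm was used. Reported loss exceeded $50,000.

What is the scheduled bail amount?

Base amounts from the schedule: petty theft $5950; witness intimidation $20000; solicitation $4300.
Stacking rule: highest base plus $4500 per additional charge. Highest is witness intimidation at $20000; 2 additional charges → +$9000. Combined base = $29000.
Net percentage adjustment: +60% +10% +40% = +110%. $29000 × 2.1 = $60900.
$60900 is at or above the $8500 minimum.

$60900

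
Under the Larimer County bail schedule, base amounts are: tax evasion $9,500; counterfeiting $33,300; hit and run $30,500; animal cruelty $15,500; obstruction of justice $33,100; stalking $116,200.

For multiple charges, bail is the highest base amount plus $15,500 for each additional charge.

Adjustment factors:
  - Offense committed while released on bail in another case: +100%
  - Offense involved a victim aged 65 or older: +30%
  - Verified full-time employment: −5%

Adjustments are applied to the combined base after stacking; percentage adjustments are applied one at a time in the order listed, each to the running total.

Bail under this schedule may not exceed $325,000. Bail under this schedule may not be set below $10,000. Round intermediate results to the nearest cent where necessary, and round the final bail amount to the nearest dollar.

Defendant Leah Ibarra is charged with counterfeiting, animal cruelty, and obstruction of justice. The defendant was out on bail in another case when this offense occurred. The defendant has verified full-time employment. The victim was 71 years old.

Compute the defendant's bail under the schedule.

Base amounts from the schedule: counterfeiting $33,300; animal cruelty $15,500; obstruction of justice $33,100.
Stacking rule: highest base plus $15,500 per additional charge. Highest is counterfeiting at $33,300; 2 additional charges → +$31,000. Combined base = $64,300.
Offense committed while released on bail in another case (+100%): $64,300 × 2 = $128,600.
Offense involved a victim aged 65 or older (+30%): $128,600 × 1.3 = $167,180.
Verified full-time employment (−5%): $167,180 × 0.95 = $158,821.
$158,821 is within the $325,000 maximum.
$158,821 is at or above the $10,000 minimum.

$158,821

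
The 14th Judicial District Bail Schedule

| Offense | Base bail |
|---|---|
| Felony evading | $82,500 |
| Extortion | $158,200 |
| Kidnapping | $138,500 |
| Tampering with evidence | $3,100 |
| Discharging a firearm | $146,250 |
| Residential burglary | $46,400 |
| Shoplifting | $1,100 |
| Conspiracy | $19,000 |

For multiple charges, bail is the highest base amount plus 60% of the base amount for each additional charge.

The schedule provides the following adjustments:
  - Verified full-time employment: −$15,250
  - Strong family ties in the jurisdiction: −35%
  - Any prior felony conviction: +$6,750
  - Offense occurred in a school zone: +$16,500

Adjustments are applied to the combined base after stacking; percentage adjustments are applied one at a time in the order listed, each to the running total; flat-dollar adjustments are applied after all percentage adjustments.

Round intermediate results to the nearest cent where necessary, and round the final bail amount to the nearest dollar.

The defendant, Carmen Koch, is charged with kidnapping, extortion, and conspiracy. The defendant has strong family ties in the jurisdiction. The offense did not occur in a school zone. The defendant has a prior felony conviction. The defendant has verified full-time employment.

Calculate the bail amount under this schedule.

$155,755

Base amounts from the schedule: kidnapping $138,500; extortion $158,200; conspiracy $19,000.
Stacking rule: highest base plus 60% of each additional charge. Highest is extortion at $158,200. Additional: $138,500 × 60% = $83,100; $19,000 × 60% = $11,400. Combined base = $158,200 + $94,500 = $252,700.
Strong family ties in the jurisdiction (−35%): $252,700 × 0.65 = $164,255.
Verified full-time employment (−$15,250 flat): $164,255 − $15,250 = $149,005.
Any prior felony conviction (+$6,750 flat): $149,005 + $6,750 = $155,755.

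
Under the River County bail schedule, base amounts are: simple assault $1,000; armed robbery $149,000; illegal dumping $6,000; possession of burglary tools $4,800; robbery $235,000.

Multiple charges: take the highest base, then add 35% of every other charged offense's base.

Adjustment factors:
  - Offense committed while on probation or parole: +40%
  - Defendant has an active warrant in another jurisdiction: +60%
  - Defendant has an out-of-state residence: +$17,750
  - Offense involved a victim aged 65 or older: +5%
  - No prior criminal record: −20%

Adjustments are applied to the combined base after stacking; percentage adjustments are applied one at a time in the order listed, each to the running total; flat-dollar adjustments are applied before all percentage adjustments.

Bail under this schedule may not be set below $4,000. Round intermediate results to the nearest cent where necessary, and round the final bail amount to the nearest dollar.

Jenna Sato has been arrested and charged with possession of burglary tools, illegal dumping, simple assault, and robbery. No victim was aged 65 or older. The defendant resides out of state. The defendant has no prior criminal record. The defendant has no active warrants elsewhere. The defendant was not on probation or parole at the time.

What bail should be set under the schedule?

Base amounts from the schedule: possession of burglary tools $4,800; illegal dumping $6,000; simple assault $1,000; robbery $235,000.
Stacking rule: highest base plus 35% of each additional charge. Highest is robbery at $235,000. Additional: $4,800 × 35% = $1,680; $6,000 × 35% = $2,100; $1,000 × 35% = $350. Combined base = $235,000 + $4,130 = $239,130.
Defendant has an out-of-state residence (+$17,750 flat): $239,130 + $17,750 = $256,880.
No prior criminal record (−20%): $256,880 × 0.8 = $205,504.
$205,504 is at or above the $4,000 minimum.

$205,504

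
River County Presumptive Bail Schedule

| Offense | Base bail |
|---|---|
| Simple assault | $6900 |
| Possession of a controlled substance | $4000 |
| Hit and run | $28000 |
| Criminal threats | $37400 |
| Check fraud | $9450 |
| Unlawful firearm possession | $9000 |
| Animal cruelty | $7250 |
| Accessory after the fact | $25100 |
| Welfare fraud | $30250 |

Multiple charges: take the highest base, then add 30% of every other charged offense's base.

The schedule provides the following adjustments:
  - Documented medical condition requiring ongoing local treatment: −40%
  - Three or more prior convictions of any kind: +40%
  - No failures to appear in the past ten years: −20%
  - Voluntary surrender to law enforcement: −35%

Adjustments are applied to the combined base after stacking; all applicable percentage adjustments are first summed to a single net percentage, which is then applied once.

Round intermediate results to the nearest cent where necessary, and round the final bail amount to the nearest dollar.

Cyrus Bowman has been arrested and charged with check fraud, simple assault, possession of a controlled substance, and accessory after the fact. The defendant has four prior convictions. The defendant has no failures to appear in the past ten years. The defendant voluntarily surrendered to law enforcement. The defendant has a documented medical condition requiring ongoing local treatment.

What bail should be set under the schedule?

Base amounts from the schedule: check fraud $9450; simple assault $6900; possession of a controlled substance $4000; accessory after the fact $25100.
Stacking rule: highest base plus 30% of each additional charge. Highest is accessory after the fact at $25100. Additional: $9450 × 30% = $2835; $6900 × 30% = $2070; $4000 × 30% = $1200. Combined base = $25100 + $6105 = $31205.
Net percentage adjustment: −40% +40% −20% −35% = −55%. $31205 × 0.45 = $14042.25.
Rounded to the nearest dollar: $14042.

$14042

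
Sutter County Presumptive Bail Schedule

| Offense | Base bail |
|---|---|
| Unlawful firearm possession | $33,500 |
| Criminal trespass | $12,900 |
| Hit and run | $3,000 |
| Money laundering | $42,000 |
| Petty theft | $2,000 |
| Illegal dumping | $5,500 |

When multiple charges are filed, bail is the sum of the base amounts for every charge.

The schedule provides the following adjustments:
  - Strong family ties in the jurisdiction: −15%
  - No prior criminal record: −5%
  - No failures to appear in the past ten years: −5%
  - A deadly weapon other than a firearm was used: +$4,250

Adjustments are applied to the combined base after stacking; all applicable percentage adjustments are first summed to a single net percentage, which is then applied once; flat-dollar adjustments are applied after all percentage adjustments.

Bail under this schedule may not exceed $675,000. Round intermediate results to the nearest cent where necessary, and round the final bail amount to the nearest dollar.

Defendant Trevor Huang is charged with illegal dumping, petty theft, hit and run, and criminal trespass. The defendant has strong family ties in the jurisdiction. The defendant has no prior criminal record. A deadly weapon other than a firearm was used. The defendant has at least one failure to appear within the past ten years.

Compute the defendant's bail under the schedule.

Base amounts from the schedule: illegal dumping $5,500; petty theft $2,000; hit and run $3,000; criminal trespass $12,900.
Stacking rule: sum of all bases. $5,500 + $2,000 + $3,000 + $12,900 = $23,400.
Net percentage adjustment: −15% −5% = −20%. $23,400 × 0.8 = $18,720.
A deadly weapon other than a firearm was used (+$4,250 flat): $18,720 + $4,250 = $22,970.
$22,970 is within the $675,000 maximum.

$22,970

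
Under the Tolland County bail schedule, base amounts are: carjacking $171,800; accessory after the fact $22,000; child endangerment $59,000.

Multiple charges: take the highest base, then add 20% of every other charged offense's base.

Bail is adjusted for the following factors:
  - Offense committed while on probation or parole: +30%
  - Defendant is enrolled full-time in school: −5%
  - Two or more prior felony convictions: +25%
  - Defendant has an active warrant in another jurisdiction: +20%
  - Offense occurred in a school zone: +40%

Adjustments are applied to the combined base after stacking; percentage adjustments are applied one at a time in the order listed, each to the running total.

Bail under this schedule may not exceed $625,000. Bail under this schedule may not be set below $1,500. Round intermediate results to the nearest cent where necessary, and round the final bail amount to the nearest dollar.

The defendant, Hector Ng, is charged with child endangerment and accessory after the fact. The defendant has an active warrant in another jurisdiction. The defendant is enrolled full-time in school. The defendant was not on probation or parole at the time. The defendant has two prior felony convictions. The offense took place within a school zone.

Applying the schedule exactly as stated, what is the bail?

$126,483

Base amounts from the schedule: child endangerment $59,000; accessory after the fact $22,000.
Stacking rule: highest base plus 20% of each additional charge. Highest is child endangerment at $59,000. Additional: $22,000 × 20% = $4,400. Combined base = $59,000 + $4,400 = $63,400.
Defendant is enrolled full-time in school (−5%): $63,400 × 0.95 = $60,230.
Two or more prior felony convictions (+25%): $60,230 × 1.25 = $75,287.50.
Defendant has an active warrant in another jurisdiction (+20%): $75,287.50 × 1.2 = $90,345.
Offense occurred in a school zone (+40%): $90,345 × 1.4 = $126,483.
$126,483 is within the $625,000 maximum.
$126,483 is at or above the $1,500 minimum.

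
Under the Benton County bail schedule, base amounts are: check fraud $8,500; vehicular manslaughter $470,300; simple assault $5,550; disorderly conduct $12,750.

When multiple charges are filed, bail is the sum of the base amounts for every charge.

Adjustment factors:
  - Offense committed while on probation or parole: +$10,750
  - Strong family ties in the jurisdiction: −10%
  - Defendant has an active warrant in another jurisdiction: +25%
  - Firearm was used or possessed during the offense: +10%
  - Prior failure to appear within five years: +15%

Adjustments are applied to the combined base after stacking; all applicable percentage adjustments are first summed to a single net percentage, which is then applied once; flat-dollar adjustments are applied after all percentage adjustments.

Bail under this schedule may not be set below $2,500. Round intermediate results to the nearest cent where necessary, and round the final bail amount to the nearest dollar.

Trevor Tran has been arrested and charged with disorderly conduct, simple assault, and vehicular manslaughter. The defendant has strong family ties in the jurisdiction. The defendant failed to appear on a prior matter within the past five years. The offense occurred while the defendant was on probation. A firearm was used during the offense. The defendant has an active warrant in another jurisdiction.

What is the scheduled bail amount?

$694,790

Base amounts from the schedule: disorderly conduct $12,750; simple assault $5,550; vehicular manslaughter $470,300.
Stacking rule: sum of all bases. $12,750 + $5,550 + $470,300 = $488,600.
Net percentage adjustment: −10% +25% +10% +15% = +40%. $488,600 × 1.4 = $684,040.
Offense committed while on probation or parole (+$10,750 flat): $684,040 + $10,750 = $694,790.
$694,790 is at or above the $2,500 minimum.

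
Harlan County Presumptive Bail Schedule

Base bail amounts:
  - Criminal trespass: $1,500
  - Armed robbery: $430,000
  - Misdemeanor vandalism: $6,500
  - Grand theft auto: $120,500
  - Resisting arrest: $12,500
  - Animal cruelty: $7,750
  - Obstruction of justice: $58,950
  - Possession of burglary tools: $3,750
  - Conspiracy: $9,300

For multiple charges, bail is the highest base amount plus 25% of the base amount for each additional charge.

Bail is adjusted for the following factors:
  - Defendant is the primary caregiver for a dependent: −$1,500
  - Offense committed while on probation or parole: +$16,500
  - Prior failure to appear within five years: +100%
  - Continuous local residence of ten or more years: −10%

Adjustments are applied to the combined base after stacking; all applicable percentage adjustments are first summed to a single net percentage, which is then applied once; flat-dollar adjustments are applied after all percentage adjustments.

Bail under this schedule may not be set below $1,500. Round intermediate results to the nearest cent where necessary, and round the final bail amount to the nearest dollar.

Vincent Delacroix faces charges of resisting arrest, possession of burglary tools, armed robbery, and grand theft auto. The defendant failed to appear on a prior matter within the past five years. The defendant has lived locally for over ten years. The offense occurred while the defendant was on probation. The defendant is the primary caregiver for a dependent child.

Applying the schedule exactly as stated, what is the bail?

$896,956

Base amounts from the schedule: resisting arrest $12,500; possession of burglary tools $3,750; armed robbery $430,000; grand theft auto $120,500.
Stacking rule: highest base plus 25% of each additional charge. Highest is armed robbery at $430,000. Additional: $12,500 × 25% = $3,125; $3,750 × 25% = $937.50; $120,500 × 25% = $30,125. Combined base = $430,000 + $34,187.50 = $464,187.50.
Net percentage adjustment: +100% −10% = +90%. $464,187.50 × 1.9 = $881,956.25.
Defendant is the primary caregiver for a dependent (−$1,500 flat): $881,956.25 − $1,500 = $880,456.25.
Offense committed while on probation or parole (+$16,500 flat): $880,456.25 + $16,500 = $896,956.25.
$896,956.25 is at or above the $1,500 minimum.
Rounded to the nearest dollar: $896,956.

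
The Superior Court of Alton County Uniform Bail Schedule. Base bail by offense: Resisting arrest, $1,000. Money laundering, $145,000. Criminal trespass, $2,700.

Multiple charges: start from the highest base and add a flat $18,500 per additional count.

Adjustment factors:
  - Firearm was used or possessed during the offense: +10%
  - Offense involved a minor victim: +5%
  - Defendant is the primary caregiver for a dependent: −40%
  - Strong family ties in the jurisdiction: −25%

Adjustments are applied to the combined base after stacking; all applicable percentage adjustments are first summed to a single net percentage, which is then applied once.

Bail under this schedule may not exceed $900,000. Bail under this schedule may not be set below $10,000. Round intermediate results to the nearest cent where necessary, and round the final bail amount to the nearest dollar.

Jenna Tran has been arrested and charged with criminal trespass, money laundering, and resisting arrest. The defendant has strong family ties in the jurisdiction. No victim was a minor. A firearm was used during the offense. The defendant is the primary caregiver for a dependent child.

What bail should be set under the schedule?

$81,900

Base amounts from the schedule: criminal trespass $2,700; money laundering $145,000; resisting arrest $1,000.
Stacking rule: highest base plus $18,500 per additional charge. Highest is money laundering at $145,000; 2 additional charges → +$37,000. Combined base = $182,000.
Net percentage adjustment: +10% −40% −25% = −55%. $182,000 × 0.45 = $81,900.
$81,900 is within the $900,000 maximum.
$81,900 is at or above the $10,000 minimum.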